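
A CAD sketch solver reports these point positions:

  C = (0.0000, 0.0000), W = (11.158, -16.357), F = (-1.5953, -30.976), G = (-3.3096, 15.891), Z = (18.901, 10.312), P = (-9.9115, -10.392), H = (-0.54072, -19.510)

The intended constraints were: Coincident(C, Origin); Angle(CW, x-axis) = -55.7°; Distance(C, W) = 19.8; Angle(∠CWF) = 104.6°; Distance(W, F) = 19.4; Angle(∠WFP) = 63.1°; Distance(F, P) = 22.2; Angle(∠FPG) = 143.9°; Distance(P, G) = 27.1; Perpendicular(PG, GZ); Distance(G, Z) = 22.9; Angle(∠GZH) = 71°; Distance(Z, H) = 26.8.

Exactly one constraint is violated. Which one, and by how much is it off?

Distance(Z, H) = 26.8 — off by 8.80.

C = (0.00, 0.00) ✓; CW at -55.70° ✓; |CW| = 19.80 ✓; ∠CWF = 104.6° ✓; |WF| = 19.40 ✓; ∠WFP = 63.10° ✓; |FP| = 22.20 ✓; ∠FPG = 143.9° ✓; |PG| = 27.10 ✓; ∠(PG, GZ) = 90.00° ✓; |GZ| = 22.90 ✓; ∠GZH = 71.00° ✓; |ZH| = 35.60 ✗.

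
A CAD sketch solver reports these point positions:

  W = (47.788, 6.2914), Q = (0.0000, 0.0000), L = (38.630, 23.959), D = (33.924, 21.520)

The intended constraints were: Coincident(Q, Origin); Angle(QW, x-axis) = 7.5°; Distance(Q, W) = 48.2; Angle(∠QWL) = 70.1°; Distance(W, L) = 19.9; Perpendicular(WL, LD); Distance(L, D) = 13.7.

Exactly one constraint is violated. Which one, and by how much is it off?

Distance(L, D) = 13.7 — off by 8.40.

Q = (0.00, 0.00) ✓; QW at 7.500° ✓; |QW| = 48.20 ✓; ∠QWL = 70.10° ✓; |WL| = 19.90 ✓; ∠(WL, LD) = 90.00° ✓; |LD| = 5.300 ✗.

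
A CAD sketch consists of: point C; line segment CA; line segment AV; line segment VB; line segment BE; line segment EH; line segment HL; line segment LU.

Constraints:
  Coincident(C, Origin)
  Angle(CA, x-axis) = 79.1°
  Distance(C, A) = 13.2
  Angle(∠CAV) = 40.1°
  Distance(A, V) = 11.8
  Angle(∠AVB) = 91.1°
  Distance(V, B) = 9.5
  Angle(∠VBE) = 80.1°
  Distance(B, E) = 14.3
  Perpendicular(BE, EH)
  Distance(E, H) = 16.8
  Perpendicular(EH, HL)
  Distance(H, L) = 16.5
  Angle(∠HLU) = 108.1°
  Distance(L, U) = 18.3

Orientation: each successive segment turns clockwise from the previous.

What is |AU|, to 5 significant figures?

22.693

EH is perpendicular to HL, so HL runs at -69.600°; with |HL| = 16.5, L = (16.564, 1.6624). ∠HLU = 108.1° gives LU at -141.50° from the x-axis; with |LU| = 18.3, U = (2.2420, -9.7297). Then |AU| = |U − A| = 22.693.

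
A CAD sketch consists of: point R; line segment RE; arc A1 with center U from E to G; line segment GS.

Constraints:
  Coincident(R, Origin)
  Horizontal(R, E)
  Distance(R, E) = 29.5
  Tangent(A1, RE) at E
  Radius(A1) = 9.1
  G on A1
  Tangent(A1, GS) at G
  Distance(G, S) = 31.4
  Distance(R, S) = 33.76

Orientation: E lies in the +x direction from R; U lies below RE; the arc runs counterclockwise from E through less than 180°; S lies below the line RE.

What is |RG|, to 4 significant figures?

21.96

Checks: |UG| = 9.100 ✓; ∠(UG, GS) = 90.00° ✓; |GS| = 31.40 ✓; |RS| = 33.76 ✓.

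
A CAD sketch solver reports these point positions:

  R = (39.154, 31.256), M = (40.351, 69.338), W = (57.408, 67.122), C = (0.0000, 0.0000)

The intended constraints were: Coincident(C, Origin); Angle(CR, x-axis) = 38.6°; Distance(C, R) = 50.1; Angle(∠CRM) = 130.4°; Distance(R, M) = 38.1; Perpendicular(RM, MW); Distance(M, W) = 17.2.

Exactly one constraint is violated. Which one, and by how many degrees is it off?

Perpendicular(RM, MW) — off by 5.60°.

C = (0.00, 0.00) ✓; CR at 38.60° ✓; |CR| = 50.10 ✓; ∠CRM = 130.4° ✓; |RM| = 38.10 ✓; ∠(RM, MW) = 95.60° ✗; |MW| = 17.20 ✓.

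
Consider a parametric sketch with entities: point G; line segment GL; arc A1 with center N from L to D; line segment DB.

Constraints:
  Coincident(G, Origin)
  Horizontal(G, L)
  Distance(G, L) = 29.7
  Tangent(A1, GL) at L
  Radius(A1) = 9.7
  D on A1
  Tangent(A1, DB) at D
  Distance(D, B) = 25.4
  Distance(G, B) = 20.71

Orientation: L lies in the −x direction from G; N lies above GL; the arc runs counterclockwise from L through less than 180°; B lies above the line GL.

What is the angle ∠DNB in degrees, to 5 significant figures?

69.099°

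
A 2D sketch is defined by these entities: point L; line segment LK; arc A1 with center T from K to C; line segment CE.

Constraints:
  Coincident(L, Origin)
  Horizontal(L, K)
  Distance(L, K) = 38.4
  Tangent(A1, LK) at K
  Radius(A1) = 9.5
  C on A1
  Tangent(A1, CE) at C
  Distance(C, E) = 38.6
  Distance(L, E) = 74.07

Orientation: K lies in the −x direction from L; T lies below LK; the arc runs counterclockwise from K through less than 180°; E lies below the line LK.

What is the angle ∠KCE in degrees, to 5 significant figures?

145.20°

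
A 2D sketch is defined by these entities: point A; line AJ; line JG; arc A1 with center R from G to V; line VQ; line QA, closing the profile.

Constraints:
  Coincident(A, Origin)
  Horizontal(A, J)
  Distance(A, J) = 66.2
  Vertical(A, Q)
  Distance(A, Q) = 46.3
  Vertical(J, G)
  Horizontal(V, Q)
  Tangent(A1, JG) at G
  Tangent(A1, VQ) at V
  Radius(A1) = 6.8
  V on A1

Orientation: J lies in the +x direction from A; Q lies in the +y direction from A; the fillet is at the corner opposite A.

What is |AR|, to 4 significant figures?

71.33

A is at the origin; AJ is horizontal with |AJ| = 66.2 and J on the +x side, so J = (66.20, 0.000). A and Q share the same x with |AQ| = 46.3 and Q on the +y side, so Q = (0.000, 46.30). The virtual corner opposite A is at (66.20, 46.30). Tangency of A1 to JG means the radius RG is perpendicular to JG and tangency of A1 to VQ means the radius RV is perpendicular to VQ, with radius 6.8, so the center R sits 6.8 in from both sides at R = (59.40, 39.50). Then |AR| = |R − A| = 71.33.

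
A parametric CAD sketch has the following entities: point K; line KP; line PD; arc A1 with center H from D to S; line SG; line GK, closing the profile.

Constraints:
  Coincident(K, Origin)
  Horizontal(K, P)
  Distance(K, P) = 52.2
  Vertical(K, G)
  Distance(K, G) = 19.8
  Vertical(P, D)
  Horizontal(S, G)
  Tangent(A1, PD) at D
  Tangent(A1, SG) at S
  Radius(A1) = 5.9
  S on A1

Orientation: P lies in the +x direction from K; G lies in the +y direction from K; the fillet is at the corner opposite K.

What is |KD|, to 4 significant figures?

54.02

K is at the origin; KP is horizontal with |KP| = 52.2 and P on the +x side, so P = (52.20, 0.000). K and G share the same x with |KG| = 19.8 and G on the +y side, so G = (0.000, 19.80). The virtual corner opposite K is at (52.20, 19.80). Since A1 is tangent to PD there, HD ⟂ PD and since A1 is tangent to SG there, HS ⟂ SG, with radius 5.9, so the center H sits 5.9 in from both sides at H = (46.30, 13.90). That places the tangent points at D = (52.20, 13.90) on PD and S = (46.30, 19.80) on SG. Then |KD| = |D − K| = 54.02.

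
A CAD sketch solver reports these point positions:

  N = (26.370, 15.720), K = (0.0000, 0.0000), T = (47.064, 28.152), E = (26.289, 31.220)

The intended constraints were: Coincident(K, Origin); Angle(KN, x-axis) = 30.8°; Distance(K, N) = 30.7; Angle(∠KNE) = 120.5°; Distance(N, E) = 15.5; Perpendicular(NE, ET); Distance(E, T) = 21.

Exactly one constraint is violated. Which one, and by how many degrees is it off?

Perpendicular(NE, ET) — off by 8.70°.

K = (0.00, 0.00) ✓; KN at 30.80° ✓; |KN| = 30.70 ✓; ∠KNE = 120.5° ✓; |NE| = 15.50 ✓; ∠(NE, ET) = 98.70° ✗; |ET| = 21.00 ✓.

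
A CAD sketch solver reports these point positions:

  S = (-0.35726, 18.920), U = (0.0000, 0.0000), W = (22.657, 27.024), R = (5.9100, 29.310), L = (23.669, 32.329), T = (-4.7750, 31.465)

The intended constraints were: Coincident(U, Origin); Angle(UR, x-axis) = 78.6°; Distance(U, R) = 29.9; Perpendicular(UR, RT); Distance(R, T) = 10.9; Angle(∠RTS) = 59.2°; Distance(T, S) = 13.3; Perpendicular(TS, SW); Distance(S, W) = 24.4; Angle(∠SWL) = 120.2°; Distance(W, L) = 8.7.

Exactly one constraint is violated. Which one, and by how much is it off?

Distance(W, L) = 8.7 — off by 3.30.

U = (0.00, 0.00) ✓; UR at 78.60° ✓; |UR| = 29.90 ✓; ∠(UR, RT) = 90.00° ✓; |RT| = 10.90 ✓; ∠RTS = 59.20° ✓; |TS| = 13.30 ✓; ∠(TS, SW) = 90.00° ✓; |SW| = 24.40 ✓; ∠SWL = 120.2° ✓; |WL| = 5.401 ✗.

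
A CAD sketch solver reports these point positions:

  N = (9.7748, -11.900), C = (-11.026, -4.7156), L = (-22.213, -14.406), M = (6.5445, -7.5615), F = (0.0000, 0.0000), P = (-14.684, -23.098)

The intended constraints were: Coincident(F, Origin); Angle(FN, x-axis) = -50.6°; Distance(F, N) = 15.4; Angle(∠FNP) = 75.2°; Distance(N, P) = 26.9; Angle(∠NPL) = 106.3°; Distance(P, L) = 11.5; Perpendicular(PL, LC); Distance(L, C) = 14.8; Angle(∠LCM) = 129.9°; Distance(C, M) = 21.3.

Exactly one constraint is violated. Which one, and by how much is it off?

Distance(C, M) = 21.3 — off by 3.50.

F = (0.00, 0.00) ✓; FN at -50.60° ✓; |FN| = 15.40 ✓; ∠FNP = 75.20° ✓; |NP| = 26.90 ✓; ∠NPL = 106.3° ✓; |PL| = 11.50 ✓; ∠(PL, LC) = 90.00° ✓; |LC| = 14.80 ✓; ∠LCM = 129.9° ✓; |CM| = 17.80 ✗.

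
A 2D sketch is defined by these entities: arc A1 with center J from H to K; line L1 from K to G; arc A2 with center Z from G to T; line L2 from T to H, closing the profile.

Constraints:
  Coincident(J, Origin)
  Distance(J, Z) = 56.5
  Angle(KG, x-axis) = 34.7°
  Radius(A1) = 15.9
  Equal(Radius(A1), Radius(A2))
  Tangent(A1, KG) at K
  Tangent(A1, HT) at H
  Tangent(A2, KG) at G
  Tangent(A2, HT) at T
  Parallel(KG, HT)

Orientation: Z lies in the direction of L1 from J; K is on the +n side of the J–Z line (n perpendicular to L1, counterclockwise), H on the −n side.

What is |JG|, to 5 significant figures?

58.695

The slot axis is L1's direction at 34.7°, so u = (cos 34.7°, sin 34.7°) = (0.82214, 0.56928) and n = (−sin 34.7°, cos 34.7°) = (-0.56928, 0.82214). J is at the origin and Z lies 56.5 along u from J, so Z = 56.5·u = (46.451, 32.164). Tangency of A1 to both parallel lines with radius 15.9 puts K and H at J ± 15.9·n: K = (-9.0515, 13.072), H = (9.0515, -13.072). Equal radii place G and T the same way about Z: G = Z + 15.9·n = (37.400, 45.236), T = Z − 15.9·n = (55.503, 19.092). Then |JG| = |G − J| = 58.695.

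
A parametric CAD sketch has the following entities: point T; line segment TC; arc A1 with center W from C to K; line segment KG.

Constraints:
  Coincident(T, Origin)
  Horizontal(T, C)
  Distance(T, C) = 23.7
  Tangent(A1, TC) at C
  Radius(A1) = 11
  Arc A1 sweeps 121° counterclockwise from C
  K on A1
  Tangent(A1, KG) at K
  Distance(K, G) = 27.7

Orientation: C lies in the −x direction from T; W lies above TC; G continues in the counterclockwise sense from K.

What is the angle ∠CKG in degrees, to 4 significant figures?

119.5°

T is at the origin; T and C share the same y with |TC| = 23.7 and C on the −x side, so C = (-23.70, 0.000). Since A1 is tangent to TC there, WC ⟂ TC, so W = C + (0, 11) = (-23.70, 11.00). On A1, C sits at bearing -90° from W; a 121° counterclockwise sweep puts K at bearing 31°, so K = W + 11.0·(cos 31°, sin 31°) = (-14.27, 16.67). A1 meets KG tangentially, so WK is at right angles to KG, so KG runs along (−sin 31°, cos 31°); with |KG| = 27.7, G = (-28.54, 40.41). Then cos ∠CKG = KC·KG / (|KC||KG|), giving 119.5°.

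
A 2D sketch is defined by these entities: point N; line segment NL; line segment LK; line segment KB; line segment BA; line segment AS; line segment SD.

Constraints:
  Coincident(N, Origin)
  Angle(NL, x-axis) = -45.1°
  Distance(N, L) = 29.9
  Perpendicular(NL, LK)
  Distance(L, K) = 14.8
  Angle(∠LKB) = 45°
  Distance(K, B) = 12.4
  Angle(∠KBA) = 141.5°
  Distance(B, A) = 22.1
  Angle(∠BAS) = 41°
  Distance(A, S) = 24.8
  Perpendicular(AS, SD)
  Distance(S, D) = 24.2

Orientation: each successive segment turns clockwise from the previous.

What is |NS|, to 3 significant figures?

36.9

∠KBA = 141.5° gives BA at 51.4° from the x-axis; with |BA| = 22.1, A = (24.4, -1.95). ∠BAS = 41.0° gives AS at -87.6° from the x-axis; with |AS| = 24.8, S = (25.5, -26.7). Then |NS| = |S − N| = 36.9.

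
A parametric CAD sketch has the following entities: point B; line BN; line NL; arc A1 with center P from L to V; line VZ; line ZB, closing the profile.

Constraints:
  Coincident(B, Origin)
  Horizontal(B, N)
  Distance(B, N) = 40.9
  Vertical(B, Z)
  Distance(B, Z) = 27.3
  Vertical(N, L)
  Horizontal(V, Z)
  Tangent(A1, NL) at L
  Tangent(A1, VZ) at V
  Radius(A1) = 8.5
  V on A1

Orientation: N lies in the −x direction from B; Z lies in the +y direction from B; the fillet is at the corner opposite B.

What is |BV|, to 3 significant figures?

42.4

The virtual corner opposite B is at (-40.9, 27.3). A1 meets NL tangentially, so PL is at right angles to NL and A1 meets VZ tangentially, so PV is at right angles to VZ, with radius 8.5, so the center P sits 8.5 in from both sides at P = (-32.4, 18.8). That places the tangent points at L = (-40.9, 18.8) on NL and V = (-32.4, 27.3) on VZ. Then |BV| = |V − B| = 42.4.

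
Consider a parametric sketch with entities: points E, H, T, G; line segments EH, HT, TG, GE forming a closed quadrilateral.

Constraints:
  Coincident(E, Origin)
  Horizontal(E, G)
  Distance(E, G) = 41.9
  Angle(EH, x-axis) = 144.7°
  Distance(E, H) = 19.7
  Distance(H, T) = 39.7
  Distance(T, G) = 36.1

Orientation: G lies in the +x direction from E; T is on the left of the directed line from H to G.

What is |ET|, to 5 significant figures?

34.670

Checks: |HT| = 39.70 ✓; |TG| = 36.10 ✓.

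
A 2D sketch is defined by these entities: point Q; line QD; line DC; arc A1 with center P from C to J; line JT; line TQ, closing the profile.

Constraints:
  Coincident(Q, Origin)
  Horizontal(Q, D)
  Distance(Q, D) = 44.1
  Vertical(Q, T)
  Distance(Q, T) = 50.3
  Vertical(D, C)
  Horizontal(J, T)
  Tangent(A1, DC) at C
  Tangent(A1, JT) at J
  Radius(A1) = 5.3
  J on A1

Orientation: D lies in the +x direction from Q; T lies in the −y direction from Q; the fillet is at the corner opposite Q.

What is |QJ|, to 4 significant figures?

63.53

The virtual corner opposite Q is at (44.10, -50.30). Tangency of A1 to DC means the radius PC is perpendicular to DC and the tangent condition forces PJ to be normal to JT, with radius 5.3, so the center P sits 5.3 in from both sides at P = (38.80, -45.00). That places the tangent points at C = (44.10, -45.00) on DC and J = (38.80, -50.30) on JT. Then |QJ| = |J − Q| = 63.53.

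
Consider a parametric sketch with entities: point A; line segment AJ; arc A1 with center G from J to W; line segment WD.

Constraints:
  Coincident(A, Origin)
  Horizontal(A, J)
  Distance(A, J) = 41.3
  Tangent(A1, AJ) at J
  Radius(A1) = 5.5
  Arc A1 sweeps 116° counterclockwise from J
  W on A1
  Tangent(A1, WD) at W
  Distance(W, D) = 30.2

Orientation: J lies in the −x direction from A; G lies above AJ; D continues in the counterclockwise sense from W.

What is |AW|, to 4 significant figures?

37.21

A is at the origin; AJ is horizontal with |AJ| = 41.3 and J on the −x side, so J = (-41.30, 0.000). Tangency of A1 to AJ means the radius GJ is perpendicular to AJ, so G = J + (0, 5.5) = (-41.30, 5.500). On A1, J sits at bearing -90° from G; a 116° counterclockwise sweep puts W at bearing 26°, so W = G + 5.5·(cos 26°, sin 26°) = (-36.36, 7.911). Then |AW| = |W − A| = 37.21.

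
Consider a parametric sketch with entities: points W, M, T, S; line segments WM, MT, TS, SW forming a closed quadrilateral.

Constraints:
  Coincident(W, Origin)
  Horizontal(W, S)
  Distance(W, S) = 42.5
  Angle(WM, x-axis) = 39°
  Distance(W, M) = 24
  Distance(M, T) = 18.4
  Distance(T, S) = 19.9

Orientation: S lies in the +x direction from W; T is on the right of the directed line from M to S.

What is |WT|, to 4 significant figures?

22.98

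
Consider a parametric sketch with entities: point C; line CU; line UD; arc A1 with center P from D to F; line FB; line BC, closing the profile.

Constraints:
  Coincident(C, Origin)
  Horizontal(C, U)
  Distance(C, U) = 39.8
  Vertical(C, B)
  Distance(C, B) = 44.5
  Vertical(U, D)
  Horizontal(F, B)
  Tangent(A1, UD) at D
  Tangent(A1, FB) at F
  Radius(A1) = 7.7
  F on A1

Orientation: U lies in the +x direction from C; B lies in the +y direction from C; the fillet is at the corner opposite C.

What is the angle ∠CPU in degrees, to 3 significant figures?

52.9°

C is at the origin; CU is horizontal with |CU| = 39.8 and U on the +x side, so U = (39.8, 0.00). C and B share the same x with |CB| = 44.5 and B on the +y side, so B = (0.00, 44.5). The virtual corner opposite C is at (39.8, 44.5). Tangency of A1 to UD means the radius PD is perpendicular to UD and A1 meets FB tangentially, so PF is at right angles to FB, with radius 7.7, so the center P sits 7.7 in from both sides at P = (32.1, 36.8). Then cos ∠CPU = PC·PU / (|PC||PU|), giving 52.9°.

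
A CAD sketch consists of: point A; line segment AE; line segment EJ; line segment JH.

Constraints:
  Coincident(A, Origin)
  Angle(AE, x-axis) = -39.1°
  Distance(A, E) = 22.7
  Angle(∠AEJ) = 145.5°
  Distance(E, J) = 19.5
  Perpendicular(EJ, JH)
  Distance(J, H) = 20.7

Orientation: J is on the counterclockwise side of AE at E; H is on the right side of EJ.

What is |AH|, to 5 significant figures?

50.852

∠AEJ = 145.5°, so EJ runs at -39.1° + (180° − 145.5°) = -4.6000° from the x-axis; with |EJ| = 19.5, J = E + 19.5·(cos -4.6000°, sin -4.6000°) = (37.053, -15.880). EJ ⟂ JH; with |JH| = 20.7 on the right of EJ, H = J + 20.7·(-0.080199, -0.99678) = (35.393, -36.514). Then |AH| = |H − A| = 50.852.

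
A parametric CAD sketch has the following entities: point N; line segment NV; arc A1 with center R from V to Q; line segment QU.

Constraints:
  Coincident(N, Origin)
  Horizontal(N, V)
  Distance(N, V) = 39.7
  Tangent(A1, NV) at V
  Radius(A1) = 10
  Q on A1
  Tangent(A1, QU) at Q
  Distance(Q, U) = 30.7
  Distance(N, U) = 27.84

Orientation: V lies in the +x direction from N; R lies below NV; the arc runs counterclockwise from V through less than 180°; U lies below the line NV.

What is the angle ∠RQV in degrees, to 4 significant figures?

66.71°

N is at the origin; NV is horizontal with |NV| = 39.7 and V on the +x side, so V = (39.70, 0.000). The tangent condition forces RV to be normal to NV, so R = V + (0, -10) = (39.70, -10.00). Since RQ ⟂ QU (tangency), |RU| = √(10.0² + 30.7²) = 32.29 regardless of where Q sits on A1. So U lies on both circle(N, 27.84) and circle(R, 32.29); the below-NV intersection is U = (11.34, -25.43). Q is the foot of the tangent from U: Q = (32.44, -3.127).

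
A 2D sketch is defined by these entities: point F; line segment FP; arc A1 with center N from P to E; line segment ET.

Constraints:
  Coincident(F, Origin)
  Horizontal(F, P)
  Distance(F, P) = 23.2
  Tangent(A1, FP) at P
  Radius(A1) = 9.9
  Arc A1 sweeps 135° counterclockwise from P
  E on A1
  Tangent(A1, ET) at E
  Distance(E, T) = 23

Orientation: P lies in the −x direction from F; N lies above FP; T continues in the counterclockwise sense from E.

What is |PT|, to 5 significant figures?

34.433

F is at the origin; F and P share the same y with |FP| = 23.2 and P on the −x side, so P = (-23.200, 0.0000). The tangent condition forces NP to be normal to FP, so N = P + (0, 9.9) = (-23.200, 9.9000). On A1, P sits at bearing -90° from N; a 135° counterclockwise sweep puts E at bearing 45°, so E = N + 9.9·(cos 45°, sin 45°) = (-16.200, 16.900). A1 meets ET tangentially, so NE is at right angles to ET, so ET runs along (−sin 45°, cos 45°); with |ET| = 23.0, T = (-32.463, 33.164). Then |PT| = |T − P| = 34.433.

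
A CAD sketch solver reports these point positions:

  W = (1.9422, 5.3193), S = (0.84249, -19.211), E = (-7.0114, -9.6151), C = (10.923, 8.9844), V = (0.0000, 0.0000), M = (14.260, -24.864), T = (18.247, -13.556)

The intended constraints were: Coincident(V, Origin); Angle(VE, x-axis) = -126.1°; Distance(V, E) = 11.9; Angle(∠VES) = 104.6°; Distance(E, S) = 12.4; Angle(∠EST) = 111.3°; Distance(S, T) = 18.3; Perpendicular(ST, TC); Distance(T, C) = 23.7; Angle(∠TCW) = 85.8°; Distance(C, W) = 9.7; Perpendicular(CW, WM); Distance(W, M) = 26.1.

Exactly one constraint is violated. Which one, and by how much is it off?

Distance(W, M) = 26.1 — off by 6.50.

V = (0.00, 0.00) ✓; VE at -126.1° ✓; |VE| = 11.90 ✓; ∠VES = 104.6° ✓; |ES| = 12.40 ✓; ∠EST = 111.3° ✓; |ST| = 18.30 ✓; ∠(ST, TC) = 90.00° ✓; |TC| = 23.70 ✓; ∠TCW = 85.80° ✓; |CW| = 9.700 ✓; ∠(CW, WM) = 90.00° ✓; |WM| = 32.60 ✗.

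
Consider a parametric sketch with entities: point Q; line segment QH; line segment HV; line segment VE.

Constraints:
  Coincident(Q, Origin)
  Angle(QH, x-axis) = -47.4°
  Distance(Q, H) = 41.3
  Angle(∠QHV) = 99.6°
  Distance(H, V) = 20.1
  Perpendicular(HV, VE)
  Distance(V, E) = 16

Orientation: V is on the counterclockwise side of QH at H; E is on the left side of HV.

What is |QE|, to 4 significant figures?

36.60

Q is at the origin; QH runs at -47.4° with length 41.3, so H = 41.3·(cos -47.4°, sin -47.4°) = (27.95, -30.40). ∠QHV = 99.6°, so HV runs at -47.4° + (180° − 99.6°) = 33.00° from the x-axis; with |HV| = 20.1, V = H + 20.1·(cos 33.00°, sin 33.00°) = (44.81, -19.45). The perpendicularity gives VE at right angles to HV; with |VE| = 16.0 on the left of HV, E = V + 16.0·(-0.5446, 0.8387) = (36.10, -6.035). Then |QE| = |E − Q| = 36.60.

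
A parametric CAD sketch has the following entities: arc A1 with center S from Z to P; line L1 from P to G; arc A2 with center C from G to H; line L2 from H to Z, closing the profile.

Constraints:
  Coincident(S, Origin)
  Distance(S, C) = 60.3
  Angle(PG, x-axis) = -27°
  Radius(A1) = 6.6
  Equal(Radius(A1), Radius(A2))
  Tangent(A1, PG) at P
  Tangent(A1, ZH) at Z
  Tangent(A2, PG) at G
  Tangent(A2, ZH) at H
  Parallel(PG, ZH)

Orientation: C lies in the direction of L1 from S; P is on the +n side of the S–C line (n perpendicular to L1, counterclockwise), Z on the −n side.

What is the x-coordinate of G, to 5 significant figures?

56.724

Tangency of A1 to both parallel lines with radius 6.6 puts P and Z at S ± 6.6·n: P = (2.9963, 5.8806), Z = (-2.9963, -5.8806). Equal radii place G and H the same way about C: G = C + 6.6·n = (56.724, -21.495), H = C − 6.6·n = (50.731, -33.256). So G.x = 56.724.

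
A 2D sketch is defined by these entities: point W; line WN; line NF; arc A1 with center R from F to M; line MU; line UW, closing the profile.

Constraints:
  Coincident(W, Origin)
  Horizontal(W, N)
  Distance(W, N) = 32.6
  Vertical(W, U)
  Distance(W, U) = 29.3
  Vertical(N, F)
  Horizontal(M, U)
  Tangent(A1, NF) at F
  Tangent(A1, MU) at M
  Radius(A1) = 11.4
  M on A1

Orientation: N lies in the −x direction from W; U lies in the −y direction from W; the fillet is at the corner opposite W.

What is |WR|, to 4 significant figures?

27.75

W and U share the same x with |WU| = 29.3 and U on the −y side, so U = (0.000, -29.30). The virtual corner opposite W is at (-32.60, -29.30). A1 meets NF tangentially, so RF is at right angles to NF and since A1 is tangent to MU there, RM ⟂ MU, with radius 11.4, so the center R sits 11.4 in from both sides at R = (-21.20, -17.90). Then |WR| = |R − W| = 27.75.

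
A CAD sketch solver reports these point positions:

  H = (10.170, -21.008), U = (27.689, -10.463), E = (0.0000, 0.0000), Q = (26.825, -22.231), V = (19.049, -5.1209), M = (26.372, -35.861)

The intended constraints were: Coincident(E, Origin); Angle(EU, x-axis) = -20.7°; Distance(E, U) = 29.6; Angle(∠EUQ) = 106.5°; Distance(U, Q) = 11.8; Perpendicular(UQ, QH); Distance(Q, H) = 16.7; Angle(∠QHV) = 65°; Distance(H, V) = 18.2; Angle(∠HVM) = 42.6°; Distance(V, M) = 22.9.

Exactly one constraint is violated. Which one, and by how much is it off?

Distance(V, M) = 22.9 — off by 8.70.

E = (0.00, 0.00) ✓; EU at -20.70° ✓; |EU| = 29.60 ✓; ∠EUQ = 106.5° ✓; |UQ| = 11.80 ✓; ∠(UQ, QH) = 90.00° ✓; |QH| = 16.70 ✓; ∠QHV = 65.00° ✓; |HV| = 18.20 ✓; ∠HVM = 42.60° ✓; |VM| = 31.60 ✗.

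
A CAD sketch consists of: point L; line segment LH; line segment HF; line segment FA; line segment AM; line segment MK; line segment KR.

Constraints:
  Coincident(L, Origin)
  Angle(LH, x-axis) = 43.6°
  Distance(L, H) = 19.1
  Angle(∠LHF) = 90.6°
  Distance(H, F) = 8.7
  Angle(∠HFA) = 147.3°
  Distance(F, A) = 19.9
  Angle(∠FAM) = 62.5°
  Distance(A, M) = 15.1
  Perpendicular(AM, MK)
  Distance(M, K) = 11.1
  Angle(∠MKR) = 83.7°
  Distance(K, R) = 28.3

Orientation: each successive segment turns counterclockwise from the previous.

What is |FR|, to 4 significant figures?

24.23

L is at the origin; LH runs at 43.6° with length 19.1, so H = (13.83, 13.17). ∠LHF = 90.6° gives HF at 133.0° from the x-axis; with |HF| = 8.7, F = (7.898, 19.53). ∠HFA = 147.3° gives FA at 165.7° from the x-axis; with |FA| = 19.9, A = (-11.39, 24.45). ∠FAM = 62.5° gives AM at -76.80° from the x-axis; with |AM| = 15.1, M = (-7.937, 9.749). AM ⟂ MK, so MK runs at 13.20°; with |MK| = 11.1, K = (2.870, 12.28). ∠MKR = 83.7° gives KR at 109.5° from the x-axis; with |KR| = 28.3, R = (-6.577, 38.96). Then |FR| = |R − F| = 24.23.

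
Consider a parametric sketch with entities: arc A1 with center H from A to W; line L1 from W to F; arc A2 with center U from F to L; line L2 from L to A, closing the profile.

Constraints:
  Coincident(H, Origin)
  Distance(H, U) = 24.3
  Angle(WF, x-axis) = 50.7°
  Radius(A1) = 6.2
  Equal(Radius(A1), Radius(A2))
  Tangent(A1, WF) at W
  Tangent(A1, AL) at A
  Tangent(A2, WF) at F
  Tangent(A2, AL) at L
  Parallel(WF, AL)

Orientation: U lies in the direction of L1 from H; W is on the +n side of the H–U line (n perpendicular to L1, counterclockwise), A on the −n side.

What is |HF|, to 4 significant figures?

25.08

The slot axis is L1's direction at 50.7°, so u = (cos 50.7°, sin 50.7°) = (0.6334, 0.7738) and n = (−sin 50.7°, cos 50.7°) = (-0.7738, 0.6334). H is at the origin and U lies 24.3 along u from H, so U = 24.3·u = (15.39, 18.80). Tangency of A1 to both parallel lines with radius 6.2 puts W and A at H ± 6.2·n: W = (-4.798, 3.927), A = (4.798, -3.927). Equal radii place F and L the same way about U: F = U + 6.2·n = (10.59, 22.73), L = U − 6.2·n = (20.19, 14.88). Then |HF| = |F − H| = 25.08.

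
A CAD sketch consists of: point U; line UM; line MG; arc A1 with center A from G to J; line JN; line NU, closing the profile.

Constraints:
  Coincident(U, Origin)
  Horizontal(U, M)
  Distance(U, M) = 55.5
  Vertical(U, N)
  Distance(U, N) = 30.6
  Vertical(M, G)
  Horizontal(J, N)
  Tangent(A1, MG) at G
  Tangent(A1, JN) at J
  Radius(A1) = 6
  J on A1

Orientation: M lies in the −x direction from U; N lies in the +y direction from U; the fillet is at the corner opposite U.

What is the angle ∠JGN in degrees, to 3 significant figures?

38.8°

U is at the origin; U and M share the same y with |UM| = 55.5 and M on the −x side, so M = (-55.5, 0.00). UN is vertical with |UN| = 30.6 and N on the +y side, so N = (0.00, 30.6). The virtual corner opposite U is at (-55.5, 30.6). Since A1 is tangent to MG there, AG ⟂ MG and the tangent condition forces AJ to be normal to JN, with radius 6.0, so the center A sits 6.0 in from both sides at A = (-49.5, 24.6). That places the tangent points at G = (-55.5, 24.6) on MG and J = (-49.5, 30.6) on JN. Then cos ∠JGN = GJ·GN / (|GJ||GN|), giving 38.8°.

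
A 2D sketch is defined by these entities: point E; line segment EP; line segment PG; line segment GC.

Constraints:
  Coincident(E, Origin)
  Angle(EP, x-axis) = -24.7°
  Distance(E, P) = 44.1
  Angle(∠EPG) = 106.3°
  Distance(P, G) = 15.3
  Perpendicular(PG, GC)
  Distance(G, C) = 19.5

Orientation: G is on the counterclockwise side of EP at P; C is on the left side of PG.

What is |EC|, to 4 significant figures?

35.88

∠EPG = 106.3°, so PG runs at -24.7° + (180° − 106.3°) = 49.00° from the x-axis; with |PG| = 15.3, G = P + 15.3·(cos 49.00°, sin 49.00°) = (50.10, -6.881). The perpendicularity gives GC at right angles to PG; with |GC| = 19.5 on the left of PG, C = G + 19.5·(-0.7547, 0.6561) = (35.39, 5.912). Then |EC| = |C − E| = 35.88.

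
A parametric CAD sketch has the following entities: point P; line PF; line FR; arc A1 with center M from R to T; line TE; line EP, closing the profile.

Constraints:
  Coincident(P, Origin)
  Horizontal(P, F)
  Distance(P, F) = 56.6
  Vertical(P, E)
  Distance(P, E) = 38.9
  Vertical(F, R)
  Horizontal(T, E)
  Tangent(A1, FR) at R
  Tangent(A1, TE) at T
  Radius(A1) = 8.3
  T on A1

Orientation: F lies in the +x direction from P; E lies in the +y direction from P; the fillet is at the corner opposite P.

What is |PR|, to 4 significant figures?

64.34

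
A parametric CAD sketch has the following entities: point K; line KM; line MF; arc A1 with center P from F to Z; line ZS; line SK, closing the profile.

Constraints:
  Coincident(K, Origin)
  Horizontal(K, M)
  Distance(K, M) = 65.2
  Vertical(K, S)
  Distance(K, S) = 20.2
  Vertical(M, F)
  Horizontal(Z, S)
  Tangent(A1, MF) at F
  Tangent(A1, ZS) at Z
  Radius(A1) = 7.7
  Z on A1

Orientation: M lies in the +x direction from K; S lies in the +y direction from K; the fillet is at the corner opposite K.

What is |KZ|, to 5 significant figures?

60.945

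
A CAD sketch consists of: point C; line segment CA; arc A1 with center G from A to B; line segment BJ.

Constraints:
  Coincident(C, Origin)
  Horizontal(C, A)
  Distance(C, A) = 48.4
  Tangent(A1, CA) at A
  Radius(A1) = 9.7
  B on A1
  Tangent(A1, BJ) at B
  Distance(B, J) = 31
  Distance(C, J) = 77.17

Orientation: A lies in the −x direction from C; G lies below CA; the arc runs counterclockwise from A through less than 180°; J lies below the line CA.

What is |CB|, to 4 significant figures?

57.75

Checks: |GB| = 9.700 ✓; ∠(GB, BJ) = 90.00° ✓; |BJ| = 31.00 ✓; |CJ| = 77.17 ✓.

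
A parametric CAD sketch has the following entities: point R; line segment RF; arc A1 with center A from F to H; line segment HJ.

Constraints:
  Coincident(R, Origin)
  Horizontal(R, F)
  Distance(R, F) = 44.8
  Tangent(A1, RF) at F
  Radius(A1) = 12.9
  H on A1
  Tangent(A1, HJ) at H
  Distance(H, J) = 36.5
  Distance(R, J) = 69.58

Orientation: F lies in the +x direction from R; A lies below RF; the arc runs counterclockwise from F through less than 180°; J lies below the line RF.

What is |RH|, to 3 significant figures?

37.4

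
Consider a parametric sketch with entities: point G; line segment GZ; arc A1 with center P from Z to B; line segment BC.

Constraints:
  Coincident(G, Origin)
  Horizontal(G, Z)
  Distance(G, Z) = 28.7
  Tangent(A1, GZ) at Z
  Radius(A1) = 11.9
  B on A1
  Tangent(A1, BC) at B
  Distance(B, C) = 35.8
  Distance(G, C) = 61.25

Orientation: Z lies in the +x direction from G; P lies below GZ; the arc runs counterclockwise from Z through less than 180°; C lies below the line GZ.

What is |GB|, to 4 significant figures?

25.92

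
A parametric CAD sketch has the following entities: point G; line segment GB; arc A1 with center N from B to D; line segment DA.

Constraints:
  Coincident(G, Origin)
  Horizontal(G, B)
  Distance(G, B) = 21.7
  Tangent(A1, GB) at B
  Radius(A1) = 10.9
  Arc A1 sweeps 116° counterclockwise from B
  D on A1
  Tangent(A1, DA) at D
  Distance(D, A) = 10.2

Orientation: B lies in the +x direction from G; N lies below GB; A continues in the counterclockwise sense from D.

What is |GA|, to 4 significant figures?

29.76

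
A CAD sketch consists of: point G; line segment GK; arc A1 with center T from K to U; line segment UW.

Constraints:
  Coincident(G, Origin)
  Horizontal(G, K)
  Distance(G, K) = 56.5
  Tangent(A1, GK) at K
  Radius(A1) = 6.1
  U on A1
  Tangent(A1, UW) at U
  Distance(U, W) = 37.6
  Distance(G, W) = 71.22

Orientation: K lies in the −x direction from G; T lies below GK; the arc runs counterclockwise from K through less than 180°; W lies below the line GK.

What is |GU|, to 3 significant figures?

62.9

Checks: |TU| = 6.100 ✓; ∠(TU, UW) = 90.00° ✓; |UW| = 37.60 ✓; |GW| = 71.22 ✓.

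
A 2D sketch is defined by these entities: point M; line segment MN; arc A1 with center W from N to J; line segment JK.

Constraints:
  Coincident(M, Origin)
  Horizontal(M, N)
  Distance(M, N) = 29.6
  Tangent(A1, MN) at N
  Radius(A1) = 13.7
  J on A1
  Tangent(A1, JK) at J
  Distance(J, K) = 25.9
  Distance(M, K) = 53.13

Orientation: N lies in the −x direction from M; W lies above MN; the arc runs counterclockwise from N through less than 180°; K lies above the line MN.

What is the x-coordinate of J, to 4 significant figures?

-17.87

M is at the origin; M and N share the same y with |MN| = 29.6 and N on the −x side, so N = (-29.60, 0.000). The tangent condition forces WN to be normal to MN, so W = N + (0, 13.7) = (-29.60, 13.70). Since WJ ⟂ JK (tangency), |WK| = √(13.7² + 25.9²) = 29.30 regardless of where J sits on A1. So K lies on both circle(M, 53.13) and circle(W, 29.30); the above-MN intersection is K = (-31.27, 42.95). J is the foot of the tangent from K: J = (-17.87, 20.79).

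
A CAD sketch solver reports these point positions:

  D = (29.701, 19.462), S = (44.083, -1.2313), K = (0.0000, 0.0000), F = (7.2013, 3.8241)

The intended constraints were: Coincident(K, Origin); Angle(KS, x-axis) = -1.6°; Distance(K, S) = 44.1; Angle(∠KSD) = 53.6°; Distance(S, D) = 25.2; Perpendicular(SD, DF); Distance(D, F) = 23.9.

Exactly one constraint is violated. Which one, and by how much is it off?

Distance(D, F) = 23.9 — off by 3.50.

K = (0.00, 0.00) ✓; KS at -1.600° ✓; |KS| = 44.10 ✓; ∠KSD = 53.60° ✓; |SD| = 25.20 ✓; ∠(SD, DF) = 90.00° ✓; |DF| = 27.40 ✗.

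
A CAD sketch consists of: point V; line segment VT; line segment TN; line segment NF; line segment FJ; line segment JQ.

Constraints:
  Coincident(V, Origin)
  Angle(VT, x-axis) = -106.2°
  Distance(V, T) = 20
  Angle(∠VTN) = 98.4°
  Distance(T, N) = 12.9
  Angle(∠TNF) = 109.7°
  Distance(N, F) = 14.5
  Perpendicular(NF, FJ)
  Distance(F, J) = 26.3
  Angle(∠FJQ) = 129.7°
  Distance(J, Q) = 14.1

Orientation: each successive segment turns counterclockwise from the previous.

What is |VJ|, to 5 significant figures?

4.8860

V is at the origin; VT runs at -106.2° with length 20.0, so T = (-5.5798, -19.206). ∠VTN = 98.4° gives TN at -24.600° from the x-axis; with |TN| = 12.9, N = (6.1493, -24.576). ∠TNF = 109.7° gives NF at 45.700° from the x-axis; with |NF| = 14.5, F = (16.276, -14.198). NF ⟂ FJ, so FJ runs at 135.70°; with |FJ| = 26.3, J = (-2.5464, 4.1700). Then |VJ| = |J − V| = 4.8860.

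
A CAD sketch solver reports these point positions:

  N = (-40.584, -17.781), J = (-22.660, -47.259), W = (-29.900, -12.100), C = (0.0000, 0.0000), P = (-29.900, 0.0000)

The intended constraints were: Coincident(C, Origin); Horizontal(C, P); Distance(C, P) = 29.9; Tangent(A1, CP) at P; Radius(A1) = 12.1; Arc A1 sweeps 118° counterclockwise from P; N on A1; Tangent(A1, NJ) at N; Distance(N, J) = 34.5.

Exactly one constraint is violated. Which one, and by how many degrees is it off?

Tangent(A1, NJ) at N — off by 3.30°.

C = (0.00, 0.00) ✓; C.y = 0.00, P.y = 0.00 ✓; |CP| = 29.90 ✓; ∠(WP, PC) = 90.00° ✓; |WP| = 12.10 ✓; bearing(W→N) − bearing(W→P) = 118.0° ✓; |WN| = 12.10 ✓; ∠(WN, NJ) = 86.70° ✗; |NJ| = 34.50 ✓.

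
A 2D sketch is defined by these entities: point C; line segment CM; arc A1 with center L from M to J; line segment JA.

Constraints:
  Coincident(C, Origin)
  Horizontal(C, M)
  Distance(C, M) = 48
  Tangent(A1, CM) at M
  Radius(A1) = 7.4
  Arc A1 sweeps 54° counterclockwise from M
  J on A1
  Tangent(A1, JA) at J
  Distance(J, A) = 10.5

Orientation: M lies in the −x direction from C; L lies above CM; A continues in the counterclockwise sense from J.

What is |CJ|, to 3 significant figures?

42.1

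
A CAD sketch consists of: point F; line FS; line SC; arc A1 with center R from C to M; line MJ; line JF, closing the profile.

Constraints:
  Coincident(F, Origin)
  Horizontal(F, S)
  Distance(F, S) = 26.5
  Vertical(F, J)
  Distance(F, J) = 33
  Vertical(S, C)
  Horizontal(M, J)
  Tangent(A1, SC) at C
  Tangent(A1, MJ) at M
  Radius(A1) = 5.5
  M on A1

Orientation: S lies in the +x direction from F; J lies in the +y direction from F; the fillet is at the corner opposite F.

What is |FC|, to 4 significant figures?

38.19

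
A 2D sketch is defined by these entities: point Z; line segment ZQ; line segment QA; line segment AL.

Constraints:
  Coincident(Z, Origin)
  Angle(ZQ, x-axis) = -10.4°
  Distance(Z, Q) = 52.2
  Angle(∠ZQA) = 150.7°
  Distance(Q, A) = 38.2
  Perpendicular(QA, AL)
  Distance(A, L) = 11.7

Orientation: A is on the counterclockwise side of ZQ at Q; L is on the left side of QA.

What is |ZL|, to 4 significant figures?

84.86

∠ZQA = 150.7°, so QA runs at -10.4° + (180° − 150.7°) = 18.90° from the x-axis; with |QA| = 38.2, A = Q + 38.2·(cos 18.90°, sin 18.90°) = (87.48, 2.951). QA ⟂ AL; with |AL| = 11.7 on the left of QA, L = A + 11.7·(-0.3239, 0.9461) = (83.69, 14.02). Then |ZL| = |L − Z| = 84.86.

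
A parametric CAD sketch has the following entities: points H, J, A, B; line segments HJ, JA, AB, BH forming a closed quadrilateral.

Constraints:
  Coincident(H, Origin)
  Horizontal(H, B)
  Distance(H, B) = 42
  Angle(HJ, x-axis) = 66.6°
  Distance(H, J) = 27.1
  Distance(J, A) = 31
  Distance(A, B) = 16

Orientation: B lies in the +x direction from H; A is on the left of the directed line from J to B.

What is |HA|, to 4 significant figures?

43.47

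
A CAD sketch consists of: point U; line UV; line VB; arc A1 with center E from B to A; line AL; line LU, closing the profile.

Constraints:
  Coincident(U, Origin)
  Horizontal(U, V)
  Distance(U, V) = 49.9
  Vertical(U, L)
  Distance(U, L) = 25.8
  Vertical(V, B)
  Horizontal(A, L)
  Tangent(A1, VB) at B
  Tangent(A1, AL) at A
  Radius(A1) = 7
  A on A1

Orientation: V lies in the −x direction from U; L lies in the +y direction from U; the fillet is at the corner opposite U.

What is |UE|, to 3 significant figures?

46.8

U and L share the same x with |UL| = 25.8 and L on the +y side, so L = (0.00, 25.8). The virtual corner opposite U is at (-49.9, 25.8). A1 meets VB tangentially, so EB is at right angles to VB and tangency of A1 to AL means the radius EA is perpendicular to AL, with radius 7.0, so the center E sits 7.0 in from both sides at E = (-42.9, 18.8). Then |UE| = |E − U| = 46.8.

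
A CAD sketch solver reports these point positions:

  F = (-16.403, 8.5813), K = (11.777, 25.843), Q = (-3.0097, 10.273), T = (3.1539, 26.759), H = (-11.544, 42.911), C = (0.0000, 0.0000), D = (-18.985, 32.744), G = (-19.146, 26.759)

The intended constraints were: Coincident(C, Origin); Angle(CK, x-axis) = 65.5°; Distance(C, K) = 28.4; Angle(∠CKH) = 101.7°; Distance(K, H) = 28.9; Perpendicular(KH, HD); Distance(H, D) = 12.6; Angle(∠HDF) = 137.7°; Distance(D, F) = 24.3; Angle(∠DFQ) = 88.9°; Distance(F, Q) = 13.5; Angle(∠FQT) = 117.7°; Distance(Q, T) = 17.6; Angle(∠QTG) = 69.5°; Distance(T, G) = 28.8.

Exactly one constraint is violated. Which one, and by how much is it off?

Distance(T, G) = 28.8 — off by 6.50.

C = (0.00, 0.00) ✓; CK at 65.50° ✓; |CK| = 28.40 ✓; ∠CKH = 101.7° ✓; |KH| = 28.90 ✓; ∠(KH, HD) = 90.00° ✓; |HD| = 12.60 ✓; ∠HDF = 137.7° ✓; |DF| = 24.30 ✓; ∠DFQ = 88.90° ✓; |FQ| = 13.50 ✓; ∠FQT = 117.7° ✓; |QT| = 17.60 ✓; ∠QTG = 69.50° ✓; |TG| = 22.30 ✗.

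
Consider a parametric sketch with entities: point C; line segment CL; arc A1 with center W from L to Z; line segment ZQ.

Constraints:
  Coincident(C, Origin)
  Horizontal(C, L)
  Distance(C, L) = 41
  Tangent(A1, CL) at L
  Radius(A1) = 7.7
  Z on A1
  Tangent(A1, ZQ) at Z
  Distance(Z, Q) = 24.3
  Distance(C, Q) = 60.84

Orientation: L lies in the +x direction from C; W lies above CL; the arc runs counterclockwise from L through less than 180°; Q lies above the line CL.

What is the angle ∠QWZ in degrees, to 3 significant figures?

72.4°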